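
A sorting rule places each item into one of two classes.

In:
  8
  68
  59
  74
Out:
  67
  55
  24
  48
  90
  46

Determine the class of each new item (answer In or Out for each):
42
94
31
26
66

The common property of the 'In' items is: ≡ 2 (mod 3). No 'Out' item has it.

Out, Out, Out, In, Out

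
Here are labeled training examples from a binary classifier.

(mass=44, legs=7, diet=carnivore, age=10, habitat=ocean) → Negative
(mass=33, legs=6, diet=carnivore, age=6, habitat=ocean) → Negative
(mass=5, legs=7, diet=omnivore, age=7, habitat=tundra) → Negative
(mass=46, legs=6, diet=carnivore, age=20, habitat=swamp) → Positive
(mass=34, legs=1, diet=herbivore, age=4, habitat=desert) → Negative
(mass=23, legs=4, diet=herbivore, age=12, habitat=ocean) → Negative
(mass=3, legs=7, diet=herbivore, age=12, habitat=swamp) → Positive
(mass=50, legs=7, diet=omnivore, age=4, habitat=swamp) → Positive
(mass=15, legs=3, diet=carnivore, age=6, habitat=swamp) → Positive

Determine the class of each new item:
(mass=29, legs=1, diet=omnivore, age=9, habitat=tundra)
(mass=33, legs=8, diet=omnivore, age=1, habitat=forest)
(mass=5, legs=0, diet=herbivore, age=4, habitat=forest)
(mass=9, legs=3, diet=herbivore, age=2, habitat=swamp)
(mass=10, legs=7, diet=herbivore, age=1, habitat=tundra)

All 'Positive' examples share one property — habitat is swamp — and every 'Negative' example lacks it.
(mass=29, legs=1, diet=omnivore, age=9, habitat=tundra): habitat is tundra, lacks this property → Negative. (mass=33, legs=8, diet=omnivore, age=1, habitat=forest): habitat is forest, lacks this property → Negative. (mass=5, legs=0, diet=herbivore, age=4, habitat=forest): habitat is forest, lacks this property → Negative. (mass=9, legs=3, diet=herbivore, age=2, habitat=swamp): habitat is swamp, qualifies → Positive. (mass=10, legs=7, diet=herbivore, age=1, habitat=tundra): habitat is tundra, lacks this property → Negative.

Negative, Negative, Negative, Positive, Negative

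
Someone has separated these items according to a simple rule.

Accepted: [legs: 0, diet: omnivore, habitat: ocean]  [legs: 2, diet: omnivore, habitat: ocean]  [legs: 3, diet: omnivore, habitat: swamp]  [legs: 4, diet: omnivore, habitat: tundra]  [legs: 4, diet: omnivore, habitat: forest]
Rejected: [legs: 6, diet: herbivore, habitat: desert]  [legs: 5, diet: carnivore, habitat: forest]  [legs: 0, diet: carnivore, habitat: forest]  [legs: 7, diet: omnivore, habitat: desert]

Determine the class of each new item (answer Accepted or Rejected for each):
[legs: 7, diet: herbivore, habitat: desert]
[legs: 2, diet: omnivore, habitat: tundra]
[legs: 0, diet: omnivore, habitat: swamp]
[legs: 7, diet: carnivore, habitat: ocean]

Rejected, Accepted, Accepted, Rejected

The common property of the 'Accepted' items is: diet is omnivore AND legs ≤ 4. No 'Rejected' item has it.
[legs: 7, diet: herbivore, habitat: desert]: Rejected (diet is herbivore, legs = 7).
[legs: 2, diet: omnivore, habitat: tundra]: Accepted (diet is omnivore, legs = 2).
[legs: 0, diet: omnivore, habitat: swamp]: Accepted (diet is omnivore, legs = 0).
[legs: 7, diet: carnivore, habitat: ocean]: Rejected (diet is carnivore, legs = 7).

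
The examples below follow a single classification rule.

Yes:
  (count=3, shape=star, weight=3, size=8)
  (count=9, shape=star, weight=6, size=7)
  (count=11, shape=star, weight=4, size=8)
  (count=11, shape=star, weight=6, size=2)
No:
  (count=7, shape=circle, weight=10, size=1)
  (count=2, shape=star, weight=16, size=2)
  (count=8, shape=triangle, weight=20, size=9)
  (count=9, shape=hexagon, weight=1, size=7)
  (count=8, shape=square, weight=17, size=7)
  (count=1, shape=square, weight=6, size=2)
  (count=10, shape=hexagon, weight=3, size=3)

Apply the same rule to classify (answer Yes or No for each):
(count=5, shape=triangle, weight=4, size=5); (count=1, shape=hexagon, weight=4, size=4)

No, No

All 'Yes' examples share one property — shape is star AND count ≥ 3 — and every 'No' example lacks it.
No: (count=5, shape=triangle, weight=4, size=5), since shape is triangle, count = 5.
No: (count=1, shape=hexagon, weight=4, size=4), since shape is hexagon, count = 1.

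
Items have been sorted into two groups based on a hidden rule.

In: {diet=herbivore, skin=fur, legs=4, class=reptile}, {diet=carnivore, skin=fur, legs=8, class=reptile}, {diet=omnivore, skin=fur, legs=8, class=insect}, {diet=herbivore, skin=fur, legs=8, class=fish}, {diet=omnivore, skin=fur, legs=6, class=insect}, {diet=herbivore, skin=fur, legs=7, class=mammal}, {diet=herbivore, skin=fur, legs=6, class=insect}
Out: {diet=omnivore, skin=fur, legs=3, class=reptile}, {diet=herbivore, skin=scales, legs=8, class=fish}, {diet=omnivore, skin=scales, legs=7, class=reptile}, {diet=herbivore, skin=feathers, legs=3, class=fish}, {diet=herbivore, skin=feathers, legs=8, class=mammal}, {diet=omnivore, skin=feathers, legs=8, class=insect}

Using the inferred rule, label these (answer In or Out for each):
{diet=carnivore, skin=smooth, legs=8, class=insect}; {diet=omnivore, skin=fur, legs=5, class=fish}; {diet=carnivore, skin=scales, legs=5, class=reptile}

All 'In' examples share one property — skin is fur AND legs ≥ 4 — and every 'Out' example lacks it.
Out: {diet=carnivore, skin=smooth, legs=8, class=insect}, since skin is smooth, legs = 8.
In: {diet=omnivore, skin=fur, legs=5, class=fish}, since skin is fur, legs = 5.
Out: {diet=carnivore, skin=scales, legs=5, class=reptile}, since skin is scales, legs = 5.

Out, In, Out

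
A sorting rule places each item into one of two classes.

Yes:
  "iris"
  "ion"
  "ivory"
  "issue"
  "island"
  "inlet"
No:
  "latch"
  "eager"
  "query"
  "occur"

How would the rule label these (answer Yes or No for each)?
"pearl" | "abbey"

No, No

One predicate separates the groups cleanly: contains 'i'.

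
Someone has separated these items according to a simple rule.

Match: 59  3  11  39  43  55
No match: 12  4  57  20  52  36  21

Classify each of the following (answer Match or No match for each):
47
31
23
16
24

Match, Match, Match, No match, No match

The common property of the 'Match' items is: ≡ 3 (mod 4). No 'No match' item has it.
47: Match (47 mod 4 = 3).
31: Match (31 mod 4 = 3).
23: Match (23 mod 4 = 3).
16: No match (16 mod 4 = 0).
24: No match (24 mod 4 = 0).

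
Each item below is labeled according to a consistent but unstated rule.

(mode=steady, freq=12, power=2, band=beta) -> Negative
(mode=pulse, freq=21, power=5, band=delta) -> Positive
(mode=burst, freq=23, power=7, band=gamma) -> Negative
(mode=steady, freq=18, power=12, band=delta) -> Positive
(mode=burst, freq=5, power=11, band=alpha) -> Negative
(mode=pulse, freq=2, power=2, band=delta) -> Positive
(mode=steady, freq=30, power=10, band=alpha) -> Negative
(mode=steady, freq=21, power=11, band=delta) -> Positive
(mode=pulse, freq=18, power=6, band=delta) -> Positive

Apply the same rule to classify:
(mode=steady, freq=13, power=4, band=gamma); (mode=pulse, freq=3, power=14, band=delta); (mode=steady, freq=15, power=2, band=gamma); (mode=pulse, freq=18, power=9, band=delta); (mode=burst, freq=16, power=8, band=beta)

Negative, Positive, Negative, Positive, Negative

One predicate separates the groups cleanly: band is delta.
Negative: (mode=steady, freq=13, power=4, band=gamma), since band is gamma. Positive: (mode=pulse, freq=3, power=14, band=delta), since band is delta. Negative: (mode=steady, freq=15, power=2, band=gamma), since band is gamma. Positive: (mode=pulse, freq=18, power=9, band=delta), since band is delta. Negative: (mode=burst, freq=16, power=8, band=beta), since band is beta.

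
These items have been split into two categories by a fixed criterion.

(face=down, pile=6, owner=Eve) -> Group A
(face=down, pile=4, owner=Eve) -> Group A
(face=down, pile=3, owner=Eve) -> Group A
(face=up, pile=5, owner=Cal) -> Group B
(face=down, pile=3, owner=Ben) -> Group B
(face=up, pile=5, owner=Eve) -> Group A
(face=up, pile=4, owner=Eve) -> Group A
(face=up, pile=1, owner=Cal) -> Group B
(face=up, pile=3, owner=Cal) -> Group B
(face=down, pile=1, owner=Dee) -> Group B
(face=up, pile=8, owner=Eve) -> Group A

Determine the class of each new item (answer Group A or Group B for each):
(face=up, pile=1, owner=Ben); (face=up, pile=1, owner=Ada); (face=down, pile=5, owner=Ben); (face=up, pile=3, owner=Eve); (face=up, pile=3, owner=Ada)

Group B, Group B, Group B, Group A, Group B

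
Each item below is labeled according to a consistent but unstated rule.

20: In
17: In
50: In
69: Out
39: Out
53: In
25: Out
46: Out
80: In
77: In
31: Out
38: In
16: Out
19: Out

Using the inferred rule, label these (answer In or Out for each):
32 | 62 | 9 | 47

In, In, Out, In

A rule that fits every label: ≡ 2 (mod 3) — true of each 'In' example, false of each 'Out' one.
32 → 32 mod 3 = 2 → In.
62 → 62 mod 3 = 2 → In.
9 → 9 mod 3 = 0 → Out.
47 → 47 mod 3 = 2 → In.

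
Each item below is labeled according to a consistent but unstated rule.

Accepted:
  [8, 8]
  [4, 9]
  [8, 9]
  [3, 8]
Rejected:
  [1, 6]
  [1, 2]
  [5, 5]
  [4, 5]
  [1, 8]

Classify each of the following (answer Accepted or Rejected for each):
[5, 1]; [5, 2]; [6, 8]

Rejected, Rejected, Accepted

Every 'Accepted' example satisfies: sum ≥ 11. None of the 'Rejected' examples do.
[5, 1]: 5+1 = 6 — does not fit, so Rejected.
[5, 2]: 5+2 = 7 — does not fit, so Rejected.
[6, 8]: 6+8 = 14 — qualifies, so Accepted.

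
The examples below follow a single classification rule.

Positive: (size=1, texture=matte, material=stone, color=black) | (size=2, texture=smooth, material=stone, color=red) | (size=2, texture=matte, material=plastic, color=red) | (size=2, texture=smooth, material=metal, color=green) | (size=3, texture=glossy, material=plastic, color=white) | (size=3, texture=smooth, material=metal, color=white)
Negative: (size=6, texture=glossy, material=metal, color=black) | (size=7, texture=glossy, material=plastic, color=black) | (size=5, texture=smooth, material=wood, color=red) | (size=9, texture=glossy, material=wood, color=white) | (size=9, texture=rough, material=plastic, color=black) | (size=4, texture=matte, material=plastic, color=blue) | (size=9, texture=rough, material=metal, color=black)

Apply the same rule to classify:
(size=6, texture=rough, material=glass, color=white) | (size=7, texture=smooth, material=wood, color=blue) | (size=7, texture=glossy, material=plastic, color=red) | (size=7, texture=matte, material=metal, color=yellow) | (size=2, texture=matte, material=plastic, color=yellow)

Negative, Negative, Negative, Negative, Positive

The pattern is that an item is 'Positive' exactly when: size ≤ 3.
(size=6, texture=rough, material=glass, color=white) → size = 6 → Negative.
(size=7, texture=smooth, material=wood, color=blue) → size = 7 → Negative.
(size=7, texture=glossy, material=plastic, color=red) → size = 7 → Negative.
(size=7, texture=matte, material=metal, color=yellow) → size = 7 → Negative.
(size=2, texture=matte, material=plastic, color=yellow) → size = 2 → Positive.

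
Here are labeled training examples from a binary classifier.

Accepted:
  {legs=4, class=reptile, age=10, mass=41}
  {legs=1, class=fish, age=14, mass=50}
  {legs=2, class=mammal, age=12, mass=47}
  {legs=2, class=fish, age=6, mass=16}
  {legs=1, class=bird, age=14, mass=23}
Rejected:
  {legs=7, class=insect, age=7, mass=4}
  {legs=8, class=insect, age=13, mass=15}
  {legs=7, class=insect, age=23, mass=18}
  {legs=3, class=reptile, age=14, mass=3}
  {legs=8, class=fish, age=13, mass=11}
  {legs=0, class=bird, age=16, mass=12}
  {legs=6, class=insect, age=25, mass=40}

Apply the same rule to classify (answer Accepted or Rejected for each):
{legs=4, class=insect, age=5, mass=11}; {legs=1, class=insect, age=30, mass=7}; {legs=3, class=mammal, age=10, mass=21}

Rejected, Rejected, Accepted

One predicate separates the groups cleanly: age ≤ 14 AND mass ≥ 16.
{legs=4, class=insect, age=5, mass=11}: age = 5, mass = 11 — fails the rule, so Rejected. {legs=1, class=insect, age=30, mass=7}: age = 30, mass = 7 — fails the rule, so Rejected. {legs=3, class=mammal, age=10, mass=21}: age = 10, mass = 21 — checks out, so Accepted.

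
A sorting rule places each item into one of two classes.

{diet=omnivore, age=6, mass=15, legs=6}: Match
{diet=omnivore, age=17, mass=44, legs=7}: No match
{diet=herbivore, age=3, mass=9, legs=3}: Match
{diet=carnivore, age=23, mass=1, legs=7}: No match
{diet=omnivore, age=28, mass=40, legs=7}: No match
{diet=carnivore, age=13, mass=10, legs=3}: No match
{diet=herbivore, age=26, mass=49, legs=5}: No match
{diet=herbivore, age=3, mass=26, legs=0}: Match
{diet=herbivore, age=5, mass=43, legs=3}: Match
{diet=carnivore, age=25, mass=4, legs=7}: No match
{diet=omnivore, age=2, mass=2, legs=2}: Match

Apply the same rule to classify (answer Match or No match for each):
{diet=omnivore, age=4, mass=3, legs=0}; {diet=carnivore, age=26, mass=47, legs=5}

Match, No match

The simplest hypothesis consistent with all the labels is: age ≤ 6.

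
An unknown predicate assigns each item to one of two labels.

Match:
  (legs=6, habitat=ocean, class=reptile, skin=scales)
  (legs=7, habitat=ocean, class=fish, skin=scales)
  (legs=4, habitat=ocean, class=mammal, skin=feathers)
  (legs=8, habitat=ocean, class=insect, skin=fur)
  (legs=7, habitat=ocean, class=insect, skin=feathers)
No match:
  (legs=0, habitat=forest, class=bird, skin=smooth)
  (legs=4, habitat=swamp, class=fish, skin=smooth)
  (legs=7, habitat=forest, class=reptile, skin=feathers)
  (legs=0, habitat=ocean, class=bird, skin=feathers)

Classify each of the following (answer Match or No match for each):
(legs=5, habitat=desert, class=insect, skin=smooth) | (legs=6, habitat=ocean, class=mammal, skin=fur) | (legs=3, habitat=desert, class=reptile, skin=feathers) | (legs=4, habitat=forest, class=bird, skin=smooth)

Every 'Match' example satisfies: habitat is ocean AND legs ≥ 4. None of the 'No match' examples do.
(legs=5, habitat=desert, class=insect, skin=smooth) — habitat is desert, legs = 5, hence No match. (legs=6, habitat=ocean, class=mammal, skin=fur) — habitat is ocean, legs = 6, hence Match. (legs=3, habitat=desert, class=reptile, skin=feathers) — habitat is desert, legs = 3, hence No match. (legs=4, habitat=forest, class=bird, skin=smooth) — habitat is forest, legs = 4, hence No match.

No match, Match, No match, No match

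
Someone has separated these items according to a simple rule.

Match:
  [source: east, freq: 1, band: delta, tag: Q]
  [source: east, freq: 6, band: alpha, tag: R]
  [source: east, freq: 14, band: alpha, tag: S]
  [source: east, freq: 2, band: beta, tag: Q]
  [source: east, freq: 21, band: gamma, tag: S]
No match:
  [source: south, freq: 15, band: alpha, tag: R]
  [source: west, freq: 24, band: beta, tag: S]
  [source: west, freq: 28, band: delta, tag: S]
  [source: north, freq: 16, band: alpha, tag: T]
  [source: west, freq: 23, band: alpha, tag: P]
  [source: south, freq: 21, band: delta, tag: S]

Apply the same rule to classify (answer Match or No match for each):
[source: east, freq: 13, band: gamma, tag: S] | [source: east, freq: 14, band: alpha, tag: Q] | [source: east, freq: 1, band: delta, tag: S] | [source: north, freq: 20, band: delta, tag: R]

Comparing the two groups points to one rule — source is east.

Match, Match, Match, No match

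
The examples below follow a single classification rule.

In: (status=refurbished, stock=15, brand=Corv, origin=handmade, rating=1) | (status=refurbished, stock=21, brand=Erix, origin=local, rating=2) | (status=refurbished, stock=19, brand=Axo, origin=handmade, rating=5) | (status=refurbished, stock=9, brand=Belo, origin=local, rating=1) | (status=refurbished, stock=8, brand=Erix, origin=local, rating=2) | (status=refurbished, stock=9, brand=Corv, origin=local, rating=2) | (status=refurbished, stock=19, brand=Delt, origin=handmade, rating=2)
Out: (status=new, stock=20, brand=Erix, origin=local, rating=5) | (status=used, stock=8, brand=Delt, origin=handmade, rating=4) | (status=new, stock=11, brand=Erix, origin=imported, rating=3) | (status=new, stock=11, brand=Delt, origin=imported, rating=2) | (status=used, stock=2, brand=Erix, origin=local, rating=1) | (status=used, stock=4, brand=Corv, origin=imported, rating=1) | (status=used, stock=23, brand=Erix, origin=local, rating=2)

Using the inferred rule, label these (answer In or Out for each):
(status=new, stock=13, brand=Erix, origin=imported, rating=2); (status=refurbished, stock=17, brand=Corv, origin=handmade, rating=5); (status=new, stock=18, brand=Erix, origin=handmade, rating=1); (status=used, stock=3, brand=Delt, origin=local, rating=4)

Out, In, Out, Out

Checking candidate rules against both groups, what survives is: status is refurbished.
(status=new, stock=13, brand=Erix, origin=imported, rating=2): status is new, does not pass → Out. (status=refurbished, stock=17, brand=Corv, origin=handmade, rating=5): status is refurbished, fits → In. (status=new, stock=18, brand=Erix, origin=handmade, rating=1): status is new, does not pass → Out. (status=used, stock=3, brand=Delt, origin=local, rating=4): status is used, does not pass → Out.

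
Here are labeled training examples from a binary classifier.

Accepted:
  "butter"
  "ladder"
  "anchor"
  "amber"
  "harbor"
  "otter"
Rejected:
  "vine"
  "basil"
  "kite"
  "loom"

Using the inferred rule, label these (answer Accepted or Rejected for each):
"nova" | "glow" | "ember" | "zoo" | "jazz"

Rejected, Rejected, Accepted, Rejected, Rejected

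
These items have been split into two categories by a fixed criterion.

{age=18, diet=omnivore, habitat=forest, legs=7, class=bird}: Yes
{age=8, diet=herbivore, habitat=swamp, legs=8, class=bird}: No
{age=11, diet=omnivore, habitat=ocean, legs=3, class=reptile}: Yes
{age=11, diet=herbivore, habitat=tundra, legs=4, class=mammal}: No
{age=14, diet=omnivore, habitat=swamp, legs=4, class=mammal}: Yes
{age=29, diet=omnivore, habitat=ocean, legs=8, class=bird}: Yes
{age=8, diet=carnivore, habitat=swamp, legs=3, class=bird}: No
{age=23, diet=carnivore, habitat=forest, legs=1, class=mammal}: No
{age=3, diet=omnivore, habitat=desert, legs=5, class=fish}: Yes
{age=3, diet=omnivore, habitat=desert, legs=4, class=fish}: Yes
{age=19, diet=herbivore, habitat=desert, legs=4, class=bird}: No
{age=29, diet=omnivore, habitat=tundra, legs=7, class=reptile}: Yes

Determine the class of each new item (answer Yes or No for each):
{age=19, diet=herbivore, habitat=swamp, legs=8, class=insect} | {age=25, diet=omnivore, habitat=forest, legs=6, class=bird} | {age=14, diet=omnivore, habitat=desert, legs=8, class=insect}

No, Yes, Yes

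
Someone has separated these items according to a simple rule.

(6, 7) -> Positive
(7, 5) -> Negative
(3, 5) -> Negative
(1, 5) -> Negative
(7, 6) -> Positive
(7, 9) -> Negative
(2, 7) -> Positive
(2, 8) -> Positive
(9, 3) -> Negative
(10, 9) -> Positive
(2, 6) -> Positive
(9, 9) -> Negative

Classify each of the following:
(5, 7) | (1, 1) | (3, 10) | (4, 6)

Negative, Negative, Positive, Positive

Comparing the two groups points to one rule — product is even.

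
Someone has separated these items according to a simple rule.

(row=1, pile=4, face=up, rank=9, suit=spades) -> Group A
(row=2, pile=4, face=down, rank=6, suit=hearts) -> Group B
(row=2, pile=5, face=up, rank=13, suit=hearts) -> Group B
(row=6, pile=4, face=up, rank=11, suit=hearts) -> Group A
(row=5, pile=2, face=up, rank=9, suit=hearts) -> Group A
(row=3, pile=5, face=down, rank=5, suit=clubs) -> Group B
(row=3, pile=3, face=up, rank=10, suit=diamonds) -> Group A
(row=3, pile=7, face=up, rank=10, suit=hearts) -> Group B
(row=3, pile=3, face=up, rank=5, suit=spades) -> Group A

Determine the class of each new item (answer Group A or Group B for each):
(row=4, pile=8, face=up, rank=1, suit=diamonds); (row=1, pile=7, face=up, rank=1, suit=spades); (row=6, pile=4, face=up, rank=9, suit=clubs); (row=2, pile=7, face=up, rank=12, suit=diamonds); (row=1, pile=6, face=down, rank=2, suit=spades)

Group B, Group B, Group A, Group B, Group B

Rule: face is up AND pile ≤ 4. This holds for each 'Group A' example and fails for each 'Group B' one.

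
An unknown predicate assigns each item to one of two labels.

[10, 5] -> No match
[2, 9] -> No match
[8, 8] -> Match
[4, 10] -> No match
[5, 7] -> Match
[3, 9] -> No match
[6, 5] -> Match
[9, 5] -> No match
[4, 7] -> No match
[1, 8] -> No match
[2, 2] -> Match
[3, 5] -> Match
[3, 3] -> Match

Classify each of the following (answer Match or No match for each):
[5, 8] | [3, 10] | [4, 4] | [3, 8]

No match, No match, Match, No match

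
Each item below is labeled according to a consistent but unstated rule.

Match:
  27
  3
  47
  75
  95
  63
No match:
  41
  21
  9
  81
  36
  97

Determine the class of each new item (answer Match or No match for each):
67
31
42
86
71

Match, Match, No match, No match, Match

The classifier is using: ≡ 3 (mod 4).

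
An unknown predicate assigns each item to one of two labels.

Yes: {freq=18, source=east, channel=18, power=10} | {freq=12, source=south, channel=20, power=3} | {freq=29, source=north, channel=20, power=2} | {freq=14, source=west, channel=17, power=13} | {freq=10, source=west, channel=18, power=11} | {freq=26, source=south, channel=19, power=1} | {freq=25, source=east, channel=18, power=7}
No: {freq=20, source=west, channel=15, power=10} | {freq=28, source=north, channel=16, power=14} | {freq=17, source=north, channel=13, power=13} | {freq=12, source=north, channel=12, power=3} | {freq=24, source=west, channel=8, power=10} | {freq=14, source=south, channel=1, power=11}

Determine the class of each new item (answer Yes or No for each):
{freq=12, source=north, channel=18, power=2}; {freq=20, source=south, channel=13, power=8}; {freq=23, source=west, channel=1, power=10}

Yes, No, No

Rule: channel ≥ 17. This holds for each 'Yes' example and fails for each 'No' one.
{freq=12, source=north, channel=18, power=2}: channel = 18, checks out → Yes.
{freq=20, source=south, channel=13, power=8}: channel = 13, doesn't match → No.
{freq=23, source=west, channel=1, power=10}: channel = 1, doesn't match → No.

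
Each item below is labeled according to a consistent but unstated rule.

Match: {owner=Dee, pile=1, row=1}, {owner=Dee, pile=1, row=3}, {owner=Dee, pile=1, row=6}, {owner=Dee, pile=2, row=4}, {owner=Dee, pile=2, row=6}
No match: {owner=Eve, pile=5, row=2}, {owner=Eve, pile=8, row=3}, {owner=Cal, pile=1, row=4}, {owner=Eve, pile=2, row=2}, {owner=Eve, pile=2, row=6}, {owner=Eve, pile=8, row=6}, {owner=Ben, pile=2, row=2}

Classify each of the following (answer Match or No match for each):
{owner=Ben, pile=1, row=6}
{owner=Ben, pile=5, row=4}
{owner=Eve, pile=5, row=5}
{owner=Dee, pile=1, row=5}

'Match' ⟺ owner is Dee.

No match, No match, No match, Match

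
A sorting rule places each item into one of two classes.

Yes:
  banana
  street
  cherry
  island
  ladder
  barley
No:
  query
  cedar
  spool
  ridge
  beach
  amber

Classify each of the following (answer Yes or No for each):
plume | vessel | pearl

No, Yes, No

The classifier is using: even length.
plume → length 5 → No.
vessel → length 6 → Yes.
pearl → length 5 → No.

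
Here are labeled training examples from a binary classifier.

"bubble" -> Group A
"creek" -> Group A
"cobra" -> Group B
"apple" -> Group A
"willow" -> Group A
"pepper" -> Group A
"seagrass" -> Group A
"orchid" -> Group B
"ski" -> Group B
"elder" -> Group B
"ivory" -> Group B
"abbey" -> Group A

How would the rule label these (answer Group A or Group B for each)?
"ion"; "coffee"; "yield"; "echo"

Group B, Group A, Group B, Group B

The distinguishing property — has a double letter — holds for all the 'Group A' cases and none of the 'Group B' cases.
"ion": Group B (no doubled letter).
"coffee": Group A ('ff' doubled).
"yield": Group B (no doubled letter).
"echo": Group B (no doubled letter).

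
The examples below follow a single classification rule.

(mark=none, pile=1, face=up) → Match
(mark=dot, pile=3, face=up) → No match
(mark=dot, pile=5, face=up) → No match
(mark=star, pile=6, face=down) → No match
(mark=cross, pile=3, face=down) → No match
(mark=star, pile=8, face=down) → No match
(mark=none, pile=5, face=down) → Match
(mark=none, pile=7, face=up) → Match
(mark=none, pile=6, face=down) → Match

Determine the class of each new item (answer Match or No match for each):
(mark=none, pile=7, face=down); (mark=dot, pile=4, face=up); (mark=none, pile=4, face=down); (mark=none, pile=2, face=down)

The rule appears to be: mark is none.

Match, No match, Match, Match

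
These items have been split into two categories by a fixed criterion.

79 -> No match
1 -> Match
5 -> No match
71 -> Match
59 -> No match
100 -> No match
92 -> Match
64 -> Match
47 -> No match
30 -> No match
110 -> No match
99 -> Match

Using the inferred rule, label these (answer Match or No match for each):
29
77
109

Match, No match, No match

A rule that fits every label: ≡ 1 (mod 7) — true of each 'Match' example, false of each 'No match' one.
29: Match (29 mod 7 = 1).
77: No match (77 mod 7 = 0).
109: No match (109 mod 7 = 4).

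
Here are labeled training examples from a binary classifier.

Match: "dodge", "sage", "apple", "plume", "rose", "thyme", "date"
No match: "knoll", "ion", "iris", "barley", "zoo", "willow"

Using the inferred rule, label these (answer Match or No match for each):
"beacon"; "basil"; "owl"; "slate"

No match, No match, No match, Match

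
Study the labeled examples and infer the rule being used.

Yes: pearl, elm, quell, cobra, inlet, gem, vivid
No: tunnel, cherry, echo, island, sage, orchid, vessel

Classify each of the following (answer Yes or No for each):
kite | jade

All 'Yes' examples share one property — odd length — and every 'No' example lacks it.

No, No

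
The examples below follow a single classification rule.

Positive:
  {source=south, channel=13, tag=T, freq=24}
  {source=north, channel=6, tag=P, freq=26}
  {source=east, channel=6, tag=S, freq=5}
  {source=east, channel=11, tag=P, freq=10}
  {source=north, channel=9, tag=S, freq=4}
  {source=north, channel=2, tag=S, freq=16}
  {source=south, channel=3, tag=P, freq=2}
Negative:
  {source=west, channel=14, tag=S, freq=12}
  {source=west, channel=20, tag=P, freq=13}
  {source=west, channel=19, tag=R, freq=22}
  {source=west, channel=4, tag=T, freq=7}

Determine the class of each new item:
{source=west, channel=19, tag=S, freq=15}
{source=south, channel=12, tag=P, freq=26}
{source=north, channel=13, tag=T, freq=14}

Negative, Positive, Positive

A rule that fits every label: source is not west — true of each 'Positive' example, false of each 'Negative' one.
{source=west, channel=19, tag=S, freq=15}: Negative (source is west).
{source=south, channel=12, tag=P, freq=26}: Positive (source is south).
{source=north, channel=13, tag=T, freq=14}: Positive (source is north).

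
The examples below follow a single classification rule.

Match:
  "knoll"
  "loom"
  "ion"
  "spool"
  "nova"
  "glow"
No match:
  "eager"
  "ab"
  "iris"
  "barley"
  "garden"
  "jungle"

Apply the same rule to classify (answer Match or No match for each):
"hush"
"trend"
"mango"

No match, No match, Match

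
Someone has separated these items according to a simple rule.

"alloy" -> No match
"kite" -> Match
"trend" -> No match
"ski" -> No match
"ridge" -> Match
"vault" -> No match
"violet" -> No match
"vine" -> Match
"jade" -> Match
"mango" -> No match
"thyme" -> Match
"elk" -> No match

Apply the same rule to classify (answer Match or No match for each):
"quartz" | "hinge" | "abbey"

One predicate separates the groups cleanly: ends with 'e'.
No match: "quartz", since ends with 'z'.
Match: "hinge", since ends with 'e'.
No match: "abbey", since ends with 'y'.

No match, Match, No match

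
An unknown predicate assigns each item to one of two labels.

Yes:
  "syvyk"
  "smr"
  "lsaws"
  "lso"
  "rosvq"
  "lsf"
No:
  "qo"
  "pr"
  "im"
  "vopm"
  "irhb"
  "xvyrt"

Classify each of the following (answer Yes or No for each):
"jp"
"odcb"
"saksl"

No, No, Yes

Every 'Yes' example satisfies: contains 's'. None of the 'No' examples do.
No: "jp", since no 's'.
No: "odcb", since no 's'.
Yes: "saksl", since has 's'.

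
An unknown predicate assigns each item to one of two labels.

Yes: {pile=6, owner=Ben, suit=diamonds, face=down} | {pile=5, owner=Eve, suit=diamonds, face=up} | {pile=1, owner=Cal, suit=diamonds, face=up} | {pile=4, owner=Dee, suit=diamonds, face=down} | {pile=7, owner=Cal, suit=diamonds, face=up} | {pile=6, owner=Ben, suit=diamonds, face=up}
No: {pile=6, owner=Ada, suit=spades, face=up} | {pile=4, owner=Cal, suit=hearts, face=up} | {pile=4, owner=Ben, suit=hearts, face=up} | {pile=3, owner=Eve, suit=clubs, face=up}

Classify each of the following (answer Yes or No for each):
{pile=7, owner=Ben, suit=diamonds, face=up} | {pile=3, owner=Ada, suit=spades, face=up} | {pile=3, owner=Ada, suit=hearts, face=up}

Yes, No, No

One predicate separates the groups cleanly: suit is diamonds.
{pile=7, owner=Ben, suit=diamonds, face=up}: Yes (suit is diamonds). {pile=3, owner=Ada, suit=spades, face=up}: No (suit is spades). {pile=3, owner=Ada, suit=hearts, face=up}: No (suit is hearts).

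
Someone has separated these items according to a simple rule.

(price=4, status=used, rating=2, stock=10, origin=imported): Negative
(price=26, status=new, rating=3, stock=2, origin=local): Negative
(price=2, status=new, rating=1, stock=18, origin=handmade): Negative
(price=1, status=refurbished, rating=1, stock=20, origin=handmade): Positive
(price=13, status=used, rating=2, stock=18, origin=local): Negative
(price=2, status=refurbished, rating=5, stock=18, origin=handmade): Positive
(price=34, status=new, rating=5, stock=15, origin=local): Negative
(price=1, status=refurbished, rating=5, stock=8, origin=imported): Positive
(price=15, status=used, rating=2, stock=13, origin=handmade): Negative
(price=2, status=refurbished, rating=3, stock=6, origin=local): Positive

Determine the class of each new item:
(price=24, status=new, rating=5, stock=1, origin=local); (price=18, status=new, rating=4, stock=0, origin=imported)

Negative, Negative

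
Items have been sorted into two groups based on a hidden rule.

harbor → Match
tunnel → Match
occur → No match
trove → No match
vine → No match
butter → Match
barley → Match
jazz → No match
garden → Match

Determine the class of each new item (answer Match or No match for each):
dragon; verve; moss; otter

The distinguishing property — length 6 — holds for all the 'Match' cases and none of the 'No match' cases.

Match, No match, No match, No match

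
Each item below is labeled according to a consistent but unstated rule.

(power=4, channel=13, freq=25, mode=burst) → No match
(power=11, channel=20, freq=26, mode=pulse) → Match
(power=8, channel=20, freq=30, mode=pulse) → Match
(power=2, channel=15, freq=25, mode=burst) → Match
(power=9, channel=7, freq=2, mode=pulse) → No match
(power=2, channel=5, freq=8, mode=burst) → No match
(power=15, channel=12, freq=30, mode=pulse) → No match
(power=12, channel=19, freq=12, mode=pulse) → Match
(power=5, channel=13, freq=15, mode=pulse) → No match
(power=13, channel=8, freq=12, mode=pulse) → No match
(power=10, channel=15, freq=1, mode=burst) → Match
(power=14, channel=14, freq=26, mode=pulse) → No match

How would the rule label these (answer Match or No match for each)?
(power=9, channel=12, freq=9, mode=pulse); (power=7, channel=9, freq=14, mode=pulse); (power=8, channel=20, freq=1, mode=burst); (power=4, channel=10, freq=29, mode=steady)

The distinguishing property — channel ≥ 15 — holds for all the 'Match' cases and none of the 'No match' cases.
(power=9, channel=12, freq=9, mode=pulse) → channel = 12 → No match.
(power=7, channel=9, freq=14, mode=pulse) → channel = 9 → No match.
(power=8, channel=20, freq=1, mode=burst) → channel = 20 → Match.
(power=4, channel=10, freq=29, mode=steady) → channel = 10 → No match.

No match, No match, Match, No match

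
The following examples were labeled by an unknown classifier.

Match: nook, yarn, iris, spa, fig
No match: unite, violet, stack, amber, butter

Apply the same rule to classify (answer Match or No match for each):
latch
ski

No match, Match

The classifier is using: length ≤ 4.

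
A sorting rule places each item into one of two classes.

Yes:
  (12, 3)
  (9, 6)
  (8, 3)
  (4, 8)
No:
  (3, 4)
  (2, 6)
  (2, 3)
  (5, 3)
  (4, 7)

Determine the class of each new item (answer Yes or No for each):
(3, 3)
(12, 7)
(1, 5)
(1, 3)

The distinguishing property — max ≥ 8 — holds for all the 'Yes' cases and none of the 'No' cases.
(3, 3): No (max 3). (12, 7): Yes (max 12). (1, 5): No (max 5). (1, 3): No (max 3).

No, Yes, No, No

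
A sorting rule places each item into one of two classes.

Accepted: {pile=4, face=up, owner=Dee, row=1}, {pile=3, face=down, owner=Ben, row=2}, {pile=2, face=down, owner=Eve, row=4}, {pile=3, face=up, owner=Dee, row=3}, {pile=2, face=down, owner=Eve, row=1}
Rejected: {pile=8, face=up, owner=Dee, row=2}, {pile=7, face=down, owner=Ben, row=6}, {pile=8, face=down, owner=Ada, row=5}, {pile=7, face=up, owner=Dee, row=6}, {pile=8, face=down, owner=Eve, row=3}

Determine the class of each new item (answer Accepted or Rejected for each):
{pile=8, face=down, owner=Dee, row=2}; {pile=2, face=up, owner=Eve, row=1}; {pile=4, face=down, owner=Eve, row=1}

A rule that fits every label: pile ≤ 4 — true of each 'Accepted' example, false of each 'Rejected' one.
{pile=8, face=down, owner=Dee, row=2} → pile = 8 → Rejected. {pile=2, face=up, owner=Eve, row=1} → pile = 2 → Accepted. {pile=4, face=down, owner=Eve, row=1} → pile = 4 → Accepted.

Rejected, Accepted, Accepted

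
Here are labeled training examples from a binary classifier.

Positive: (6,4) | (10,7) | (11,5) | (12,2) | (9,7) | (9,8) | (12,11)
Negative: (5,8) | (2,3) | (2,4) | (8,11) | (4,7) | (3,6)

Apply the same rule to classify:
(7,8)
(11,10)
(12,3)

The distinguishing property — first > second — holds for all the 'Positive' cases and none of the 'Negative' cases.
(7,8): 7 < 8 — doesn't qualify, so Negative. (11,10): 11 > 10 — satisfies this, so Positive. (12,3): 12 > 3 — satisfies this, so Positive.

Negative, Positive, Positive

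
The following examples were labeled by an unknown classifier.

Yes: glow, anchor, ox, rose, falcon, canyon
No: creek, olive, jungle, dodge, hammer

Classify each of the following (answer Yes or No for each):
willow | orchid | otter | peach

The simplest hypothesis consistent with all the labels is: even length AND contains 'o'.
willow: length 6, has 'o', satisfies this → Yes.
orchid: length 6, has 'o', satisfies this → Yes.
otter: length 5, has 'o', does not fit → No.
peach: length 5, no 'o', does not fit → No.

Yes, Yes, No, No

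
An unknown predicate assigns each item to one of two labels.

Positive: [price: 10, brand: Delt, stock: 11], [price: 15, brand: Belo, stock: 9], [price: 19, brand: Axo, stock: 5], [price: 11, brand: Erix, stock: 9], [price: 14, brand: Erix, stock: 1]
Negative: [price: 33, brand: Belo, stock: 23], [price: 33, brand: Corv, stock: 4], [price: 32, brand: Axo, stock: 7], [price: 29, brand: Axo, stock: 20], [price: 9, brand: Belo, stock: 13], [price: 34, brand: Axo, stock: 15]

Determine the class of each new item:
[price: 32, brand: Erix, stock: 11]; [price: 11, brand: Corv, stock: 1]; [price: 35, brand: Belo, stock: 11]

The rule appears to be: price ≥ 10 AND price ≤ 19.
[price: 32, brand: Erix, stock: 11] — price = 32, hence Negative.
[price: 11, brand: Corv, stock: 1] — price = 11, hence Positive.
[price: 35, brand: Belo, stock: 11] — price = 35, hence Negative.

Negative, Positive, Negative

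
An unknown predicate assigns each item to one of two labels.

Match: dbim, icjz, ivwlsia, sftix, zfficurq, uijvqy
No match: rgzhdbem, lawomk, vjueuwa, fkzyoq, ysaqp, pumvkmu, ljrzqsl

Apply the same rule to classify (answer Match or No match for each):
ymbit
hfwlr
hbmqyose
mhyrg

Match, No match, No match, No match

A rule that fits every label: contains 'i' — true of each 'Match' example, false of each 'No match' one.
ymbit: has 'i' — passes, so Match. hfwlr: no 'i' — does not satisfy this, so No match. hbmqyose: no 'i' — does not satisfy this, so No match. mhyrg: no 'i' — does not satisfy this, so No match.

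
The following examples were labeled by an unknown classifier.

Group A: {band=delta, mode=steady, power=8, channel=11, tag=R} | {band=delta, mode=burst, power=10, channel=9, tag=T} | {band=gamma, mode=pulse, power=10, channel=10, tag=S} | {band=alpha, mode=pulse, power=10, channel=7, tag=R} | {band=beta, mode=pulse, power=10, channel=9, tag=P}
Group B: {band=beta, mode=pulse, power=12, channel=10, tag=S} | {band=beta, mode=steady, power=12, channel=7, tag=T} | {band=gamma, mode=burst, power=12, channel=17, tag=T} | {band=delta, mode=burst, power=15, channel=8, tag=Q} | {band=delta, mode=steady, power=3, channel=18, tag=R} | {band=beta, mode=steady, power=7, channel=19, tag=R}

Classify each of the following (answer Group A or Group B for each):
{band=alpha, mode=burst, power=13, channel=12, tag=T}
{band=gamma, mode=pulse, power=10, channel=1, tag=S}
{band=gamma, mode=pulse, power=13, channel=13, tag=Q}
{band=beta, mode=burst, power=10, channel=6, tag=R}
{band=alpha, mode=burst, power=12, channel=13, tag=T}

Group B, Group A, Group B, Group A, Group B

The distinguishing property — power ≥ 8 AND power ≤ 10 — holds for all the 'Group A' cases and none of the 'Group B' cases.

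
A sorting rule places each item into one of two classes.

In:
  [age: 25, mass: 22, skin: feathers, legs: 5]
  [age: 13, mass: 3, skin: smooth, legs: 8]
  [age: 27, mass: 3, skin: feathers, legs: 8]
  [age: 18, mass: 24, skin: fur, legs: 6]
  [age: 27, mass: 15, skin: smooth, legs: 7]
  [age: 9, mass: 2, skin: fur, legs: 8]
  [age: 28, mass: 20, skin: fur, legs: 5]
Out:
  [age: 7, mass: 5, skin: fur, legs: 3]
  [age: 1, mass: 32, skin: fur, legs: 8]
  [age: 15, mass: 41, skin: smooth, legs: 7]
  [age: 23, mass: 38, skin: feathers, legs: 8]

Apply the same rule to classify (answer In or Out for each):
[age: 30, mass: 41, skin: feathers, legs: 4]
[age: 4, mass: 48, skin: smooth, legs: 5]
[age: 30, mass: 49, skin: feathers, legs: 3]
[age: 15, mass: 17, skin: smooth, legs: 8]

Out, Out, Out, In

The pattern is that an item is 'In' exactly when: mass ≤ 24 AND age ≥ 9.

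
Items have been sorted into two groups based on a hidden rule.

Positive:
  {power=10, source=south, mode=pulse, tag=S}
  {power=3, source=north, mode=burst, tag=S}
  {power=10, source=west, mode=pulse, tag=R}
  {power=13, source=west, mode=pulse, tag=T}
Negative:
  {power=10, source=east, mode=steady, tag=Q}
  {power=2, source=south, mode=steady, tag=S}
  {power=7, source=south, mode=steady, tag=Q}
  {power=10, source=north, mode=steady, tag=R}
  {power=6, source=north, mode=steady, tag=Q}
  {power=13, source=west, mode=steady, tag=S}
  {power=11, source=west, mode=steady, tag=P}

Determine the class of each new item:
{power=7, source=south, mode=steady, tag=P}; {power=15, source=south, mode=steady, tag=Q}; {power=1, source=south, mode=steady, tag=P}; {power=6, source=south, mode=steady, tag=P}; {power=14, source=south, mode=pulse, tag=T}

Every 'Positive' example satisfies: mode is not steady. None of the 'Negative' examples do.
{power=7, source=south, mode=steady, tag=P}: Negative (mode is steady).
{power=15, source=south, mode=steady, tag=Q}: Negative (mode is steady).
{power=1, source=south, mode=steady, tag=P}: Negative (mode is steady).
{power=6, source=south, mode=steady, tag=P}: Negative (mode is steady).
{power=14, source=south, mode=pulse, tag=T}: Positive (mode is pulse).

Negative, Negative, Negative, Negative, Positive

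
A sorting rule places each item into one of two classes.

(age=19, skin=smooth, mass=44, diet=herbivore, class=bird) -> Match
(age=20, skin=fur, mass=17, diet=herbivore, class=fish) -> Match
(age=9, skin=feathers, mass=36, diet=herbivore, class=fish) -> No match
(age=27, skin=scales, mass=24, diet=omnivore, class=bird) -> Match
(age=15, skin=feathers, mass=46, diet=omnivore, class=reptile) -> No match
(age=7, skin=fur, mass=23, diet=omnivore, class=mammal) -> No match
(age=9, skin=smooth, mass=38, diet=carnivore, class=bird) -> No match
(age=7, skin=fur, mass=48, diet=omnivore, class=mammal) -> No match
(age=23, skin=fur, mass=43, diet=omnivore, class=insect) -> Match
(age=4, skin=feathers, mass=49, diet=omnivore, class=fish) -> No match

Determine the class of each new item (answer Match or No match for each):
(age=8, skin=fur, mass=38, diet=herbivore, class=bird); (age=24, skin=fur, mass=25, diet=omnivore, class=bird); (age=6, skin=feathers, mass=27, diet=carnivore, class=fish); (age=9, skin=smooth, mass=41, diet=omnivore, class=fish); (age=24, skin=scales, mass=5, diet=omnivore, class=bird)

No match, Match, No match, No match, Match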